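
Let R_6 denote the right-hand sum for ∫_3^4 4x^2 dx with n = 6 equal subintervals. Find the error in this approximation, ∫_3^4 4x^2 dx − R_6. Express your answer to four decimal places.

Exact integral: ∫_3^4 f(x) dx ≈ 49.333333.
R_6 ≈ 51.685185.
Error ≈ 49.333333 − 51.685185 ≈ -2.3519.

-2.3519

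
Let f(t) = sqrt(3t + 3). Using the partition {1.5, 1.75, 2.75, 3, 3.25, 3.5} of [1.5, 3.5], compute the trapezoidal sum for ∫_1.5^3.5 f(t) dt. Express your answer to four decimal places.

Subinterval widths: 0.25, 1, 0.25, 0.25, 0.25.
f(1.5) ≈ 2.7386, f(1.75) ≈ 2.8723, f(2.75) ≈ 3.3541, f(3) ≈ 3.4641, f(3.25) ≈ 3.5707, f(3.5) ≈ 3.6742.
On each subinterval the trapezoid contributes (Δt_i/2)·[f(t_{i-1}) + f(t_i)].
Sum ≈ 6.4518.

6.4518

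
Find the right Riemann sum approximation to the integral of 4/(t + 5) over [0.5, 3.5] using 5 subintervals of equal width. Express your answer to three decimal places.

Δt = (3.5 − 0.5)/5 = 0.6.
Right endpoints: 1.1, 1.7, 2.3, 2.9, 3.5.
f(1.1) = 40/61, f(1.7) = 40/67, f(2.3) = 40/73, f(2.9) = 40/79, f(3.5) = 8/17.
Sum = Δt · [f(1.1) + f(1.7) + f(2.3) + f(2.9) + f(3.5)].
Sum ≈ 1.667.

1.667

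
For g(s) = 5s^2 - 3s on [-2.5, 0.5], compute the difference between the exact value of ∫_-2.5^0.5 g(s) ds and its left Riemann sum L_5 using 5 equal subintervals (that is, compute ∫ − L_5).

Exact integral: ∫_-2.5^0.5 g(s) ds = 35.25.
L_5 = 47.85.
Error = 35.25 − 47.85 = -12.6.

-12.6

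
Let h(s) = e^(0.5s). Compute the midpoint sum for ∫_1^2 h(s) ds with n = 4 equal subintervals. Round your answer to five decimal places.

Δs = (2 − 1)/4 = 0.25.
Midpoints: 1.125, 1.375, 1.625, 1.875.
h(1.125) ≈ 1.75505, h(1.375) ≈ 1.98874, h(1.625) ≈ 2.25353, h(1.875) ≈ 2.55359.
Sum = Δs · [h(1.125) + h(1.375) + h(1.625) + h(1.875)].
Sum ≈ 2.13773.

2.13773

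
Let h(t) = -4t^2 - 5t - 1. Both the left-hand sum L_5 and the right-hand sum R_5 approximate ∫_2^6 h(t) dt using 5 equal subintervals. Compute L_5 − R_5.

118.4

L_5 = -303.84.
R_5 = -422.24.
L_5 − R_5 = 118.4.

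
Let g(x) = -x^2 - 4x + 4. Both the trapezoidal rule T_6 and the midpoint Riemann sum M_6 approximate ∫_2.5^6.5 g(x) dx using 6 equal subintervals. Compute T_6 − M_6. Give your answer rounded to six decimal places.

-0.444444

T_6 ≈ -142.62962963.
M_6 ≈ -142.18518519.
T_6 − M_6 ≈ -0.444444.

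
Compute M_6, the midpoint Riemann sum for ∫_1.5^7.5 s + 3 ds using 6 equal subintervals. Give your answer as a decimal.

Δs = (7.5 − 1.5)/6 = 1.
Midpoints: 2, 3, 4, 5, 6, 7.
f(2) = 5, f(3) = 6, f(4) = 7, f(5) = 8, f(6) = 9, f(7) = 10.
Sum = Δs · [f(2) + f(3) + f(4) + ...].
Sum = 45.

45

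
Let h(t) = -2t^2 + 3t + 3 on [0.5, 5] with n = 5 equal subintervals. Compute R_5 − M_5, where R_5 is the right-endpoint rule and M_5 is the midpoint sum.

R_5 = -50.04.
M_5 = -32.0175.
R_5 − M_5 = -18.0225.

-18.0225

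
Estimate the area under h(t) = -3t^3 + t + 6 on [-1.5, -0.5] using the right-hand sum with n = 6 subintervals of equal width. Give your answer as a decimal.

8.0625

Δt = (-0.5 − (-1.5))/6 = 1/6.
Right endpoints: -4/3, -7/6, -1, -5/6, -2/3, -0.5.
h(-4/3) = 106/9, h(-7/6) = 691/72, h(-1) = 8, h(-5/6) = 497/72, h(-2/3) = 56/9, h(-0.5) = 5.875.
Sum = Δt · [h(-4/3) + h(-7/6) + h(-1) + ...].
Sum = 8.0625.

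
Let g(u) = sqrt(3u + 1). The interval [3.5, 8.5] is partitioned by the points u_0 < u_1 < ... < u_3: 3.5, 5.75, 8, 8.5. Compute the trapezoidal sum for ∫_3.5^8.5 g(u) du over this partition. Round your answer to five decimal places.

21.58902

Subinterval widths: 2.25, 2.25, 0.5.
g(3.5) ≈ 3.39116, g(5.75) ≈ 4.27200, g(8) ≈ 5.00000, g(8.5) ≈ 5.14782.
On each subinterval the trapezoid contributes (Δu_i/2)·[g(u_{i-1}) + g(u_i)].
Sum ≈ 21.58902.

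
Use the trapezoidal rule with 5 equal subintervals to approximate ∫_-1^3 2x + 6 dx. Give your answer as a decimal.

Δx = (3 − (-1))/5 = 0.8.
f(-1) = 4, f(-0.2) = 5.6, f(0.6) = 7.2, f(1.4) = 8.8, f(2.2) = 10.4, f(3) = 12.
T_5 = (Δx/2)·[f(x_0) + 2f(x_1) + ... + 2f(x_{4}) + f(x_5)].
Sum = 32.

32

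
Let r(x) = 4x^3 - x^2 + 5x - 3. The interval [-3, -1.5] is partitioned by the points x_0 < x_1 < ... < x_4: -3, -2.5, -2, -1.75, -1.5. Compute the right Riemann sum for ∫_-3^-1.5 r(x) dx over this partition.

Subinterval widths: 0.5, 0.5, 0.25, 0.25.
Right endpoints: -2.5, -2, -1.75, -1.5.
r(-2.5) = -84.25, r(-2) = -49, r(-1.75) = -36.25, r(-1.5) = -26.25.
Sum = Σ Δx_i · r(x_i).
Sum = -82.25.

-82.25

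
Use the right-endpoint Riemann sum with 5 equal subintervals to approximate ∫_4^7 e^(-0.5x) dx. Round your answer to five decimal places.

0.18031

Δx = (7 − 4)/5 = 0.6.
Right endpoints: 4.6, 5.2, 5.8, 6.4, 7.
f(4.6) ≈ 0.10026, f(5.2) ≈ 0.07427, f(5.8) ≈ 0.05502, f(6.4) ≈ 0.04076, f(7) ≈ 0.03020.
Sum = Δx · [f(4.6) + f(5.2) + f(5.8) + f(6.4) + f(7)].
Sum ≈ 0.18031.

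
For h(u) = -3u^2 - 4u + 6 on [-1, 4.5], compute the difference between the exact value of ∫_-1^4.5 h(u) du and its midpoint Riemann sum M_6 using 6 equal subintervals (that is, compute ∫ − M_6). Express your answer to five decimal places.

Exact integral: ∫_-1^4.5 h(u) du = -97.625.
M_6 ≈ -96.4696181.
Error ≈ -97.625 − (-96.4696181) ≈ -1.15538.

-1.15538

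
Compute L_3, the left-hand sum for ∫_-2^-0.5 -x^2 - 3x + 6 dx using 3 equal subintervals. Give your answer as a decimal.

Δx = (-0.5 − (-2))/3 = 0.5.
Left endpoints: -2, -1.5, -1.
f(-2) = 8, f(-1.5) = 8.25, f(-1) = 8.
Sum = Δx · [f(-2) + f(-1.5) + f(-1)].
Sum = 12.125.

12.125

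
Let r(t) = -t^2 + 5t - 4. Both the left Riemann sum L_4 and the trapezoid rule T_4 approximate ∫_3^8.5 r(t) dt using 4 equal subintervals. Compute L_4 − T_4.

24.578125

L_4 = -36.73828125.
T_4 = -61.31640625.
L_4 − T_4 = 24.578125.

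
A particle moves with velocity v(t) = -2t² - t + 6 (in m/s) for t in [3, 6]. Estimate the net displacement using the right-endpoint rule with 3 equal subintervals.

Δt = (6 − 3)/3 = 1.
Right endpoints: 4, 5, 6.
v(4) = -30, v(5) = -49, v(6) = -72.
Sum = Δt · [v(4) + v(5) + v(6)].
Sum = -151.

-151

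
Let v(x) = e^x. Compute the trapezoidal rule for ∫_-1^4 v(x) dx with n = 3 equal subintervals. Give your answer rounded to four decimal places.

Δx = (4 − (-1))/3 = 5/3.
v(-1) ≈ 0.3679, v(2/3) ≈ 1.9477, v(7/3) ≈ 10.3123, v(4) ≈ 54.5982.
T_3 = (Δx/2)·[v(x_0) + 2v(x_1) + 2v(x_2) + v(x_3)].
Sum ≈ 66.2383.

66.2383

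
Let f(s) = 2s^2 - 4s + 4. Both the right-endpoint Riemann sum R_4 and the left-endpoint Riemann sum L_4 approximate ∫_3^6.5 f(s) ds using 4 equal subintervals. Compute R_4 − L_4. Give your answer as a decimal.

R_4 = 136.4453125.
L_4 = 90.5078125.
R_4 − L_4 = 45.9375.

45.9375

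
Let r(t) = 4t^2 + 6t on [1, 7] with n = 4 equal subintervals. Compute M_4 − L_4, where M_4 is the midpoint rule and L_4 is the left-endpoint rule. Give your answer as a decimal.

157.5

M_4 = 595.5.
L_4 = 438.
M_4 − L_4 = 157.5.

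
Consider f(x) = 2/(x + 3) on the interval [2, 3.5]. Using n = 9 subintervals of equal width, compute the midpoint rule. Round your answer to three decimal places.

Δx = (3.5 − 2)/9 = 1/6.
Midpoints: 25/12, 2.25, 29/12, 31/12, 2.75, 35/12, 37/12, 3.25, 41/12.
f(25/12) = 24/61, f(2.25) = 8/21, f(29/12) = 24/65, f(31/12) = 24/67, f(2.75) = 8/23, f(35/12) = 24/71, f(37/12) = 24/73, f(3.25) = 0.32, f(41/12) = 24/77.
Sum = Δx · [f(25/12) + f(2.25) + f(29/12) + ...].
Sum ≈ 0.525.

0.525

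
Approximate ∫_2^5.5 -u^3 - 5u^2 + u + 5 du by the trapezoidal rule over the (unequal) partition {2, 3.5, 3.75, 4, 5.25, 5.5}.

-471.8359375

Subinterval widths: 1.5, 0.25, 0.25, 1.25, 0.25.
f(2) = -21, f(3.5) = -95.625, f(3.75) = -114.296875, f(4) = -135, f(5.25) = -272.265625, f(5.5) = -307.125.
On each subinterval the trapezoid contributes (Δu_i/2)·[f(u_{i-1}) + f(u_i)].
Sum = -471.8359375.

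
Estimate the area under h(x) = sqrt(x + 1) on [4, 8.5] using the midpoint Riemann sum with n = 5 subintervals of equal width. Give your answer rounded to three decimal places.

12.069

Δx = (8.5 − 4)/5 = 0.9.
Midpoints: 4.45, 5.35, 6.25, 7.15, 8.05.
h(4.45) ≈ 2.335, h(5.35) ≈ 2.520, h(6.25) ≈ 2.693, h(7.15) ≈ 2.855, h(8.05) ≈ 3.008.
Sum = Δx · [h(4.45) + h(5.35) + h(6.25) + h(7.15) + h(8.05)].
Sum ≈ 12.069.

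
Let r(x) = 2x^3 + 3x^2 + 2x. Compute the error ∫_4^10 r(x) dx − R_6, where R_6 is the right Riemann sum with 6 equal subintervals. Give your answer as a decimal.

Exact integral: ∫_4^10 r(x) dx = 5892.
R_6 = 7005.
Error = 5892 − 7005 = -1113.

-1113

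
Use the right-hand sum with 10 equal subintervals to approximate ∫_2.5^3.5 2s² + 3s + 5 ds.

32.92

Δs = (3.5 − 2.5)/10 = 0.1.
Right endpoints: 2.6, 2.7, 2.8, 2.9, 3, 3.1, 3.2, 3.3, 3.4, 3.5.
f(2.6) = 26.32, f(2.7) = 27.68, f(2.8) = 29.08, f(2.9) = 30.52, f(3) = 32, f(3.1) = 33.52, f(3.2) = 35.08, f(3.3) = 36.68, f(3.4) = 38.32, f(3.5) = 40.
Sum = Δs · [f(2.6) + f(2.7) + f(2.8) + ...].
Sum = 32.92.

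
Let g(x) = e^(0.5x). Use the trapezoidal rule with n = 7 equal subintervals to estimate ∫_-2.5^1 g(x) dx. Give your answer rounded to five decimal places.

Δx = (1 − (-2.5))/7 = 0.5.
g(-2.5) ≈ 0.28650, g(-2) ≈ 0.36788, g(-1.5) ≈ 0.47237, g(-1) ≈ 0.60653, g(-0.5) ≈ 0.77880, g(0) ≈ 1.00000, g(0.5) ≈ 1.28403, g(1) ≈ 1.64872.
T_7 = (Δx/2)·[g(x_0) + 2g(x_1) + ... + 2g(x_{6}) + g(x_7)].
Sum ≈ 2.73861.

2.73861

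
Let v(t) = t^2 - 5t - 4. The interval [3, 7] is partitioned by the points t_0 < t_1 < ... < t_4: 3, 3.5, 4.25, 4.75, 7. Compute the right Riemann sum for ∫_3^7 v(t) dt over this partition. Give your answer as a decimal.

9.890625

Subinterval widths: 0.5, 0.75, 0.5, 2.25.
Right endpoints: 3.5, 4.25, 4.75, 7.
v(3.5) = -9.25, v(4.25) = -7.1875, v(4.75) = -5.1875, v(7) = 10.
Sum = Σ Δt_i · v(t_i).
Sum = 9.890625.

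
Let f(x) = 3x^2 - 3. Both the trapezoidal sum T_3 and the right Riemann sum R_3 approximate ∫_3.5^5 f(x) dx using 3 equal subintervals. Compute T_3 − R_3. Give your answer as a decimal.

-9.5625

T_3 = 77.8125.
R_3 = 87.375.
T_3 − R_3 = -9.5625.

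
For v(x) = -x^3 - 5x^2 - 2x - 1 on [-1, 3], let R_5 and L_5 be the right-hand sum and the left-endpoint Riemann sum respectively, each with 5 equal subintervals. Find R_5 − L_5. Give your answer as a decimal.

R_5 = -112.48.
L_5 = -51.68.
R_5 − L_5 = -60.8.

-60.8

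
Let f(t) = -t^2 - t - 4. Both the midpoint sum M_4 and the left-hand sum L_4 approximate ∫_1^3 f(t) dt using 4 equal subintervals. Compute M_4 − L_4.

-2.375

M_4 = -20.625.
L_4 = -18.25.
M_4 − L_4 = -2.375.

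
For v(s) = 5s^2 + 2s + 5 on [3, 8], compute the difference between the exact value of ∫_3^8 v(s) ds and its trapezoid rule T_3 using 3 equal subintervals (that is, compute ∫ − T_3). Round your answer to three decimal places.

Exact integral: ∫_3^8 v(s) ds ≈ 888.33333.
T_3 ≈ 899.90741.
Error ≈ 888.33333 − 899.90741 ≈ -11.574.

-11.574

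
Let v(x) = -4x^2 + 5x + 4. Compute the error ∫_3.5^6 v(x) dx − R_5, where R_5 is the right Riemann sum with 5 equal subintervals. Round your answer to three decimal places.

21.042

Exact integral: ∫_3.5^6 v(x) dx ≈ -161.45833.
R_5 = -182.5.
Error ≈ -161.45833 − (-182.5) ≈ 21.042.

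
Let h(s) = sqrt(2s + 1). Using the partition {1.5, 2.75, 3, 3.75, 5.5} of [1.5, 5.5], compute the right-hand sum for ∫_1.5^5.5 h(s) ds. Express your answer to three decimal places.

12.097

Subinterval widths: 1.25, 0.25, 0.75, 1.75.
Right endpoints: 2.75, 3, 3.75, 5.5.
h(2.75) ≈ 2.550, h(3) ≈ 2.646, h(3.75) ≈ 2.915, h(5.5) ≈ 3.464.
Sum = Σ Δs_i · h(s_i).
Sum ≈ 12.097.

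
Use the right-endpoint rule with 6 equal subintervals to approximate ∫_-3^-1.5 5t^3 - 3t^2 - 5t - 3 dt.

Δt = (-1.5 − (-3))/6 = 0.25.
Right endpoints: -2.75, -2.5, -2.25, -2, -1.75, -1.5.
f(-2.75) = -115.921875, f(-2.5) = -87.375, f(-2.25) = -63.890625, f(-2) = -45, f(-1.75) = -30.234375, f(-1.5) = -19.125.
Sum = Δt · [f(-2.75) + f(-2.5) + f(-2.25) + ...].
Sum = -90.38671875.

-90.38671875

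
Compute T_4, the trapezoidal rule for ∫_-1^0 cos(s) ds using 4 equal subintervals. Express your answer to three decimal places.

0.837

Δs = (0 − (-1))/4 = 0.25.
f(-1) ≈ 0.540, f(-0.75) ≈ 0.732, f(-0.5) ≈ 0.878, f(-0.25) ≈ 0.969, f(0) ≈ 1.000.
T_4 = (Δs/2)·[f(s_0) + 2f(s_1) + 2f(s_2) + 2f(s_3) + f(s_4)].
Sum ≈ 0.837.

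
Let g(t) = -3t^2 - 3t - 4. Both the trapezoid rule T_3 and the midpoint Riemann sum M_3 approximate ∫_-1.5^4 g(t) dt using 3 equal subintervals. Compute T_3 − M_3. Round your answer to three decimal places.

-13.865

T_3 ≈ -119.24306.
M_3 ≈ -105.37847.
T_3 − M_3 ≈ -13.865.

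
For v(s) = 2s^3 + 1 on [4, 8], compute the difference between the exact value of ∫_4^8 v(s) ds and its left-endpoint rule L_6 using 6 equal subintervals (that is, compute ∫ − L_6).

Exact integral: ∫_4^8 v(s) ds = 1924.
L_6 = 1636.
Error = 1924 − 1636 = 288.

288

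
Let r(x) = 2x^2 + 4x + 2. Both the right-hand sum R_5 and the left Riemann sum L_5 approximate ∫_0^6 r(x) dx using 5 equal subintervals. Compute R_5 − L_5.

115.2

R_5 = 288.48.
L_5 = 173.28.
R_5 − L_5 = 115.2.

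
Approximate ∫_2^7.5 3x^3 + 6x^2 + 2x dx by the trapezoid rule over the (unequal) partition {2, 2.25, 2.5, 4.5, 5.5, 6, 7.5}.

Subinterval widths: 0.25, 0.25, 2, 1, 0.5, 1.5.
f(2) = 52, f(2.25) = 69.046875, f(2.5) = 89.375, f(4.5) = 403.875, f(5.5) = 691.625, f(6) = 876, f(7.5) = 1618.125.
On each subinterval the trapezoid contributes (Δx_i/2)·[f(x_{i-1}) + f(x_i)].
Sum = 3338.43359375.

3338.43359375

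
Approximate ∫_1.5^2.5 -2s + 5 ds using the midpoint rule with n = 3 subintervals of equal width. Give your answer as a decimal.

1

Δs = (2.5 − 1.5)/3 = 1/3.
Midpoints: 5/3, 2, 7/3.
f(5/3) = 5/3, f(2) = 1, f(7/3) = 1/3.
Sum = Δs · [f(5/3) + f(2) + f(7/3)].
Sum = 1.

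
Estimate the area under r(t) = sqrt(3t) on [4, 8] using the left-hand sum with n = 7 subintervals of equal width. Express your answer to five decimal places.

Δt = (8 − 4)/7 = 4/7.
Left endpoints: 4, 32/7, 36/7, 40/7, 44/7, 48/7, 52/7.
r(4) ≈ 3.46410, r(32/7) ≈ 3.70328, r(36/7) ≈ 3.92792, r(40/7) ≈ 4.14039, r(44/7) ≈ 4.34248, r(48/7) ≈ 4.53557, r(52/7) ≈ 4.72077.
Sum = Δt · [r(4) + r(32/7) + r(36/7) + ...].
Sum ≈ 16.47687.

16.47687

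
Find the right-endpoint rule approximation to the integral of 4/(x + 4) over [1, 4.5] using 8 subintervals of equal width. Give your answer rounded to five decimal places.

2.05212

Δx = (4.5 − 1)/8 = 0.4375.
Right endpoints: 1.4375, 1.875, 2.3125, 2.75, 3.1875, 3.625, 4.0625, 4.5.
f(1.4375) = 64/87, f(1.875) = 32/47, f(2.3125) = 64/101, f(2.75) = 16/27, f(3.1875) = 64/115, f(3.625) = 32/61, f(4.0625) = 64/129, f(4.5) = 8/17.
Sum = Δx · [f(1.4375) + f(1.875) + f(2.3125) + ...].
Sum ≈ 2.05212.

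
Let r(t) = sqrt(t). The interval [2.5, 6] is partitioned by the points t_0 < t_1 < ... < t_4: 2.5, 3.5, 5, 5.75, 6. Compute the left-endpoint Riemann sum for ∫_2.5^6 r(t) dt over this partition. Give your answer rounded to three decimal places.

Subinterval widths: 1, 1.5, 0.75, 0.25.
Left endpoints: 2.5, 3.5, 5, 5.75.
r(2.5) ≈ 1.581, r(3.5) ≈ 1.871, r(5) ≈ 2.236, r(5.75) ≈ 2.398.
Sum = Σ Δt_i · r(t_i).
Sum ≈ 6.664.

6.664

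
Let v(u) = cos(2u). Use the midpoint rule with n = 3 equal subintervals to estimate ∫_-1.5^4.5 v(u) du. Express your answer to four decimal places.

0.6084

Δu = (4.5 − (-1.5))/3 = 2.
Midpoints: -0.5, 1.5, 3.5.
v(-0.5) ≈ 0.5403, v(1.5) ≈ -0.9900, v(3.5) ≈ 0.7539.
Sum = Δu · [v(-0.5) + v(1.5) + v(3.5)].
Sum ≈ 0.6084.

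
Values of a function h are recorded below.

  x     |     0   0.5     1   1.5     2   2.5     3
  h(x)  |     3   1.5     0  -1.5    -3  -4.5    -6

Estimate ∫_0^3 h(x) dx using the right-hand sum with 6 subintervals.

Δx = 0.5.
Sum = 0.5·[1.5 + 0 + (-1.5) + (-3) + (-4.5) + (-6)] = -6.75.

-6.75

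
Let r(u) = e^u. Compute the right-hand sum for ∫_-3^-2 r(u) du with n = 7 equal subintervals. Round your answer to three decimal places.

0.092

Δu = (-2 − (-3))/7 = 1/7.
Right endpoints: -20/7, -19/7, -18/7, -17/7, -16/7, -15/7, -2.
r(-20/7) ≈ 0.057, r(-19/7) ≈ 0.066, r(-18/7) ≈ 0.076, r(-17/7) ≈ 0.088, r(-16/7) ≈ 0.102, r(-15/7) ≈ 0.117, r(-2) ≈ 0.135.
Sum = Δu · [r(-20/7) + r(-19/7) + r(-18/7) + ...].
Sum ≈ 0.092.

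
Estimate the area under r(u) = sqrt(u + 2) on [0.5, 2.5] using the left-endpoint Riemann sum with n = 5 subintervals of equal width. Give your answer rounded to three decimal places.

Δu = (2.5 − 0.5)/5 = 0.4.
Left endpoints: 0.5, 0.9, 1.3, 1.7, 2.1.
r(0.5) ≈ 1.581, r(0.9) ≈ 1.703, r(1.3) ≈ 1.817, r(1.7) ≈ 1.924, r(2.1) ≈ 2.025.
Sum = Δu · [r(0.5) + r(0.9) + r(1.3) + r(1.7) + r(2.1)].
Sum ≈ 3.620.

3.620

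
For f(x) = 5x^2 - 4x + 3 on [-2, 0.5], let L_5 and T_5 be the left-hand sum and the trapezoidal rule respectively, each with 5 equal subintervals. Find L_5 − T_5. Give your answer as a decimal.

L_5 = 36.25.
T_5 = 29.0625.
L_5 − T_5 = 7.1875.

7.1875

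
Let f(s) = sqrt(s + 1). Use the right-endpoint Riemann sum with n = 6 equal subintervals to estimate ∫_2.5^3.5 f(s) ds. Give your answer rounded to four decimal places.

Δs = (3.5 − 2.5)/6 = 1/6.
Right endpoints: 8/3, 17/6, 3, 19/6, 10/3, 3.5.
f(8/3) ≈ 1.9149, f(17/6) ≈ 1.9579, f(3) ≈ 2.0000, f(19/6) ≈ 2.0412, f(10/3) ≈ 2.0817, f(3.5) ≈ 2.1213.
Sum = Δs · [f(8/3) + f(17/6) + f(3) + ...].
Sum ≈ 2.0195.

2.0195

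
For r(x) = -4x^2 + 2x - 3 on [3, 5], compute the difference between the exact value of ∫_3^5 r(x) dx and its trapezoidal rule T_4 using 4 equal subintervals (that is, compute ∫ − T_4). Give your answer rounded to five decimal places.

Exact integral: ∫_3^5 r(x) dx ≈ -120.6666667.
T_4 = -121.
Error ≈ -120.6666667 − (-121) ≈ 0.33333.

0.33333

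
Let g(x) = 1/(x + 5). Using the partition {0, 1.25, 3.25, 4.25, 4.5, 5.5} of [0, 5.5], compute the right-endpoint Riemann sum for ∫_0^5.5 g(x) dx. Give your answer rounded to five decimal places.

0.67209

Subinterval widths: 1.25, 2, 1, 0.25, 1.
Right endpoints: 1.25, 3.25, 4.25, 4.5, 5.5.
g(1.25) = 0.16, g(3.25) = 4/33, g(4.25) = 4/37, g(4.5) = 2/19, g(5.5) = 2/21.
Sum = Σ Δx_i · g(x_i).
Sum ≈ 0.67209.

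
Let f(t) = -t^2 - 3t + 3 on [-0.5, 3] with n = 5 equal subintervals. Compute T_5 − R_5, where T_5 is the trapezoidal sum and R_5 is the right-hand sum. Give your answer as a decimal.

6.7375

T_5 = -11.9525.
R_5 = -18.69.
T_5 − R_5 = 6.7375.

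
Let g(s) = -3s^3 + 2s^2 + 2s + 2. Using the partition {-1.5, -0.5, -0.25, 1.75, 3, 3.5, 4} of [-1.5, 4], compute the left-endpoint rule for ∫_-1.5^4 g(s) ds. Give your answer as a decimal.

-63.19140625

Subinterval widths: 1, 0.25, 2, 1.25, 0.5, 0.5.
Left endpoints: -1.5, -0.5, -0.25, 1.75, 3, 3.5.
g(-1.5) = 13.625, g(-0.5) = 1.875, g(-0.25) = 1.671875, g(1.75) = -4.453125, g(3) = -55, g(3.5) = -95.125.
Sum = Σ Δs_i · g(s_i).
Sum = -63.19140625.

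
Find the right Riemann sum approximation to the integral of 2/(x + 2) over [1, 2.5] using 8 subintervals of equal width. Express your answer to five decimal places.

0.79046

Δx = (2.5 − 1)/8 = 0.1875.
Right endpoints: 1.1875, 1.375, 1.5625, 1.75, 1.9375, 2.125, 2.3125, 2.5.
f(1.1875) = 32/51, f(1.375) = 16/27, f(1.5625) = 32/57, f(1.75) = 8/15, f(1.9375) = 32/63, f(2.125) = 16/33, f(2.3125) = 32/69, f(2.5) = 4/9.
Sum = Δx · [f(1.1875) + f(1.375) + f(1.5625) + ...].
Sum ≈ 0.79046.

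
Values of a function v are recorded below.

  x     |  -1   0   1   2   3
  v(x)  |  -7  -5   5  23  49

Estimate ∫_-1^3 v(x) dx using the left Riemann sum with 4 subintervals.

16

Δx = 1.
Sum = 1·[(-7) + (-5) + 5 + 23] = 16.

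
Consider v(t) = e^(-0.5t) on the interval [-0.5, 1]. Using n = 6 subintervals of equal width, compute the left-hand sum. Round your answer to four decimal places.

1.4414

Δt = (1 − (-0.5))/6 = 0.25.
Left endpoints: -0.5, -0.25, 0, 0.25, 0.5, 0.75.
v(-0.5) ≈ 1.2840, v(-0.25) ≈ 1.1331, v(0) ≈ 1.0000, v(0.25) ≈ 0.8825, v(0.5) ≈ 0.7788, v(0.75) ≈ 0.6873.
Sum = Δt · [v(-0.5) + v(-0.25) + v(0) + ...].
Sum ≈ 1.4414.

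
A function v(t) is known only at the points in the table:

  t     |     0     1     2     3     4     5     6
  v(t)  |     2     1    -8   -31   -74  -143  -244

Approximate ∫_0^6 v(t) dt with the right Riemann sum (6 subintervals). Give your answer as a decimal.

Δt = 1.
Sum = 1·[1 + (-8) + (-31) + (-74) + (-143) + (-244)] = -499.

-499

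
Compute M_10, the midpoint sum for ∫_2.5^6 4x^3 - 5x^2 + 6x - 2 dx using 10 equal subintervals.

1003.585625

Δx = (6 − 2.5)/10 = 0.35.
Midpoints: 2.675, 3.025, 3.375, 3.725, 4.075, 4.425, 4.775, 5.125, 5.475, 5.825.
f(2.675) = 54.8370625, f(3.025) = 81.1194375, f(3.375) = 115.0703125, f(3.725) = 157.7186875, f(4.075) = 210.0935625, f(4.425) = 273.2239375, f(4.775) = 348.1388125, f(5.125) = 435.8671875, f(5.475) = 537.4380625, f(5.825) = 653.8804375.
Sum = Δx · [f(2.675) + f(3.025) + f(3.375) + ...].
Sum = 1003.585625.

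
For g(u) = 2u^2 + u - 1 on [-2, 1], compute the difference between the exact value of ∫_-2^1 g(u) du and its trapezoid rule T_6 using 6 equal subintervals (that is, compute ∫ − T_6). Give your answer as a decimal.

Exact integral: ∫_-2^1 g(u) du = 1.5.
T_6 = 1.75.
Error = 1.5 − 1.75 = -0.25.

-0.25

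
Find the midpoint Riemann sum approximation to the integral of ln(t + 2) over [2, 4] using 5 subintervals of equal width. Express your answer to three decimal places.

3.206

Δt = (4 − 2)/5 = 0.4.
Midpoints: 2.2, 2.6, 3, 3.4, 3.8.
f(2.2) ≈ 1.435, f(2.6) ≈ 1.526, f(3) ≈ 1.609, f(3.4) ≈ 1.686, f(3.8) ≈ 1.758.
Sum = Δt · [f(2.2) + f(2.6) + f(3) + f(3.4) + f(3.8)].
Sum ≈ 3.206.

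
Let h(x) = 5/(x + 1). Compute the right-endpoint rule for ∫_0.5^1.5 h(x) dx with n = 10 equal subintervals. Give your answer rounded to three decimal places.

Δx = (1.5 − 0.5)/10 = 0.1.
Right endpoints: 0.6, 0.7, 0.8, 0.9, 1, 1.1, 1.2, 1.3, 1.4, 1.5.
h(0.6) = 3.125, h(0.7) = 50/17, h(0.8) = 25/9, h(0.9) = 50/19, h(1) = 2.5, h(1.1) = 50/21, h(1.2) = 25/11, h(1.3) = 50/23, h(1.4) = 25/12, h(1.5) = 2.
Sum = Δx · [h(0.6) + h(0.7) + h(0.8) + ...].
Sum ≈ 2.489.

2.489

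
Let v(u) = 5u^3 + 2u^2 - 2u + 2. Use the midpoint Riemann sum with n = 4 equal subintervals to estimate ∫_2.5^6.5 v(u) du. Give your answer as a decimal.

Δu = (6.5 − 2.5)/4 = 1.
Midpoints: 3, 4, 5, 6.
v(3) = 149, v(4) = 346, v(5) = 667, v(6) = 1142.
Sum = Δu · [v(3) + v(4) + v(5) + v(6)].
Sum = 2304.

2304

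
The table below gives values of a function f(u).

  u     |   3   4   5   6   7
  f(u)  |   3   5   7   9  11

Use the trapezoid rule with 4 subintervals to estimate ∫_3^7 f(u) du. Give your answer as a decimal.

Δu = 1.
T_4 = (1/2)·[3 + 2·5 + 2·7 + 2·9 + 11] = 28.

28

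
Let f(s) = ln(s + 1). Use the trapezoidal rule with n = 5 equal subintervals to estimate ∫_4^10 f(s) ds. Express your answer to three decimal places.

Δs = (10 − 4)/5 = 1.2.
f(4) ≈ 1.609, f(5.2) ≈ 1.825, f(6.4) ≈ 2.001, f(7.6) ≈ 2.152, f(8.8) ≈ 2.282, f(10) ≈ 2.398.
T_5 = (Δs/2)·[f(s_0) + 2f(s_1) + ... + 2f(s_{4}) + f(s_5)].
Sum ≈ 12.317.

12.317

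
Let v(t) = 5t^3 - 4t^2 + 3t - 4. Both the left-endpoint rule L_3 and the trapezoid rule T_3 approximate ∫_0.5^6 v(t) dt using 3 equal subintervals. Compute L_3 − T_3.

-873.46875

L_3 ≈ 628.120370.
T_3 ≈ 1501.589120.
L_3 − T_3 = -873.46875.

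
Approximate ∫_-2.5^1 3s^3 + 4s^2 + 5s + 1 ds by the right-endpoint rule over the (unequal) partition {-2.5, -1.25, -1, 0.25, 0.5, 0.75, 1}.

Subinterval widths: 1.25, 0.25, 1.25, 0.25, 0.25, 0.25.
Right endpoints: -1.25, -1, 0.25, 0.5, 0.75, 1.
f(-1.25) = -4.859375, f(-1) = -3, f(0.25) = 2.546875, f(0.5) = 4.875, f(0.75) = 8.265625, f(1) = 13.
Sum = Σ Δs_i · f(s_i).
Sum = 2.89453125.

2.89453125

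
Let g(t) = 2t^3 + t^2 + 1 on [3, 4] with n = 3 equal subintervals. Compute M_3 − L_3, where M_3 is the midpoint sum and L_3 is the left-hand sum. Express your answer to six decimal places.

M_3 ≈ 100.62962963.
L_3 ≈ 87.74074074.
M_3 − L_3 ≈ 12.888889.

12.888889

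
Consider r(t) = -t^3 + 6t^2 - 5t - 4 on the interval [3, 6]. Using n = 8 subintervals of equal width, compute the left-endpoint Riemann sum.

2.09765625

Δt = (6 − 3)/8 = 0.375.
Left endpoints: 3, 3.375, 3.75, 4.125, 4.5, 4.875, 5.25, 5.625.
r(3) = 8, r(3.375) = 4621/512, r(3.75) = 8.890625, r(4.125) = 3727/512, r(4.5) = 3.875, r(4.875) = -839/512, r(5.25) = -9.578125, r(5.625) = -10373/512.
Sum = Δt · [r(3) + r(3.375) + r(3.75) + ...].
Sum = 2.09765625.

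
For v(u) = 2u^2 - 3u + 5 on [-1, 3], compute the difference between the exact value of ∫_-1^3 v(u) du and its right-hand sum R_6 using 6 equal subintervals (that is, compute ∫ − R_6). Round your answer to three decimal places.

-1.926

Exact integral: ∫_-1^3 v(u) du ≈ 26.66667.
R_6 ≈ 28.59259.
Error ≈ 26.66667 − 28.59259 ≈ -1.926.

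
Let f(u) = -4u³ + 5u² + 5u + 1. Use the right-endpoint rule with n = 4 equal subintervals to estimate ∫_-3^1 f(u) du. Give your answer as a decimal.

Δu = (1 − (-3))/4 = 1.
Right endpoints: -2, -1, 0, 1.
f(-2) = 43, f(-1) = 5, f(0) = 1, f(1) = 7.
Sum = Δu · [f(-2) + f(-1) + f(0) + f(1)].
Sum = 56.

56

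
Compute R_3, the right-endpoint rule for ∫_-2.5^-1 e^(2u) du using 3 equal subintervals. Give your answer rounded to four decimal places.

0.1017

Δu = (-1 − (-2.5))/3 = 0.5.
Right endpoints: -2, -1.5, -1.
f(-2) ≈ 0.0183, f(-1.5) ≈ 0.0498, f(-1) ≈ 0.1353.
Sum = Δu · [f(-2) + f(-1.5) + f(-1)].
Sum ≈ 0.1017.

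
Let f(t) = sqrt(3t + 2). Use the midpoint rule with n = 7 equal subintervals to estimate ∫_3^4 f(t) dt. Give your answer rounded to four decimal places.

3.5335

Δt = (4 − 3)/7 = 1/7.
Midpoints: 43/14, 45/14, 47/14, 3.5, 51/14, 53/14, 55/14.
f(43/14) ≈ 3.3488, f(45/14) ≈ 3.4122, f(47/14) ≈ 3.4744, f(3.5) ≈ 3.5355, f(51/14) ≈ 3.5956, f(53/14) ≈ 3.6547, f(55/14) ≈ 3.7129.
Sum = Δt · [f(43/14) + f(45/14) + f(47/14) + ...].
Sum ≈ 3.5335.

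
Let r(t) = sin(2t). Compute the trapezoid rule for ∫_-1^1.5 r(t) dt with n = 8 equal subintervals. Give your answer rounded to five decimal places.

0.27752

Δt = (1.5 − (-1))/8 = 0.3125.
r(-1) ≈ -0.90930, r(-0.6875) ≈ -0.98089, r(-0.375) ≈ -0.68164, r(-0.0625) ≈ -0.12467, r(0.25) ≈ 0.47943, r(0.5625) ≈ 0.90227, r(0.875) ≈ 0.98399, r(1.1875) ≈ 0.69369, r(1.5) ≈ 0.14112.
T_8 = (Δt/2)·[r(t_0) + 2r(t_1) + ... + 2r(t_{7}) + r(t_8)].
Sum ≈ 0.27752.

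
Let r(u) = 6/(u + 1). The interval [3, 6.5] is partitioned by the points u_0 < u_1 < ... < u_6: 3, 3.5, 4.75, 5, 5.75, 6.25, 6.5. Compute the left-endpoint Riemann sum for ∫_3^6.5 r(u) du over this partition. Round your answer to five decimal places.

4.07888

Subinterval widths: 0.5, 1.25, 0.25, 0.75, 0.5, 0.25.
Left endpoints: 3, 3.5, 4.75, 5, 5.75, 6.25.
r(3) = 1.5, r(3.5) = 4/3, r(4.75) = 24/23, r(5) = 1, r(5.75) = 8/9, r(6.25) = 24/29.
Sum = Σ Δu_i · r(u_i).
Sum ≈ 4.07888.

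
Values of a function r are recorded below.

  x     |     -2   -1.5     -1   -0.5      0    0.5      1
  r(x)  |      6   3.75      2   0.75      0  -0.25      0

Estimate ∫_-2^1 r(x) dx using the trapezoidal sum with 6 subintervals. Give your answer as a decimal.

4.625

Δx = 0.5.
T_6 = (0.5/2)·[6 + 2·3.75 + 2·2 + 2·0.75 + 2·0 + 2·(-0.25) + 0] = 4.625.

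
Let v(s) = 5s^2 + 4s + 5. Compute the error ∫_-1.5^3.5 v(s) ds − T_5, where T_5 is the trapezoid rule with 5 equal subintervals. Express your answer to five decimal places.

Exact integral: ∫_-1.5^3.5 v(s) ds ≈ 122.0833333.
T_5 = 126.25.
Error ≈ 122.0833333 − 126.25 ≈ -4.16667.

-4.16667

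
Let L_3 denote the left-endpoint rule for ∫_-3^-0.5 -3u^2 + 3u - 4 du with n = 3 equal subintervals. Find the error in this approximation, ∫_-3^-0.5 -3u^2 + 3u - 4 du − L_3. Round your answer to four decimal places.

14.9306

Exact integral: ∫_-3^-0.5 f(u) du = -50.
L_3 ≈ -64.930556.
Error ≈ -50 − (-64.930556) ≈ 14.9306.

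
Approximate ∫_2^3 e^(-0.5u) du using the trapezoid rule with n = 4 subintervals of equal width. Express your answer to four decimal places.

Δu = (3 − 2)/4 = 0.25.
f(2) ≈ 0.3679, f(2.25) ≈ 0.3247, f(2.5) ≈ 0.2865, f(2.75) ≈ 0.2528, f(3) ≈ 0.2231.
T_4 = (Δu/2)·[f(u_0) + 2f(u_1) + 2f(u_2) + 2f(u_3) + f(u_4)].
Sum ≈ 0.2899.

0.2899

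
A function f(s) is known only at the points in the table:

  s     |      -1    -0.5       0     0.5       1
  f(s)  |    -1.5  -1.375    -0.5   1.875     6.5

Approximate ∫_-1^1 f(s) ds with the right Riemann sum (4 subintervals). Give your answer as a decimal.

3.25

Δs = 0.5.
Sum = 0.5·[(-1.375) + (-0.5) + 1.875 + 6.5] = 3.25.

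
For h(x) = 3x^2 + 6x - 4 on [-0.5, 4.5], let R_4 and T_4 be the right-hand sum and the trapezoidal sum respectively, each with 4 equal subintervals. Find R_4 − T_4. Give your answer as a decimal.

R_4 = 191.40625.
T_4 = 135.15625.
R_4 − T_4 = 56.25.

56.25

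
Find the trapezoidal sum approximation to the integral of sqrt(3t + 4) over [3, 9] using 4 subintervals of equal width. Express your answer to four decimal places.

Δt = (9 − 3)/4 = 1.5.
f(3) ≈ 3.6056, f(4.5) ≈ 4.1833, f(6) ≈ 4.6904, f(7.5) ≈ 5.1478, f(9) ≈ 5.5678.
T_4 = (Δt/2)·[f(t_0) + 2f(t_1) + 2f(t_2) + 2f(t_3) + f(t_4)].
Sum ≈ 27.9123.

27.9123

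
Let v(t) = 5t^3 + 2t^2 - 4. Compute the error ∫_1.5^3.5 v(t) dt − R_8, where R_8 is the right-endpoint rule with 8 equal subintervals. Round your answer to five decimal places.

-28.01042

Exact integral: ∫_1.5^3.5 v(t) dt ≈ 199.5833333.
R_8 = 227.59375.
Error ≈ 199.5833333 − 227.59375 ≈ -28.01042.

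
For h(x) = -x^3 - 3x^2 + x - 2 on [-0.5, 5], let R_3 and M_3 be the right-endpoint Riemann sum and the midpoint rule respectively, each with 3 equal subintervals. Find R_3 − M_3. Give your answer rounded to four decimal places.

-222.7786

R_3 ≈ -487.743056.
M_3 ≈ -264.964410.
R_3 − M_3 ≈ -222.7786.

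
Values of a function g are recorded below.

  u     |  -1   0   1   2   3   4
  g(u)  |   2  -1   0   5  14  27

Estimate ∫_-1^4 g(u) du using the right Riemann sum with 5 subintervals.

45

Δu = 1.
Sum = 1·[(-1) + 0 + 5 + 14 + 27] = 45.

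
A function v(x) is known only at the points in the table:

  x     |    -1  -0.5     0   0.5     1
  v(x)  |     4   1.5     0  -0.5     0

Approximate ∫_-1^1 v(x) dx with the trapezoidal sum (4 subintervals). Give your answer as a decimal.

Δx = 0.5.
T_4 = (0.5/2)·[4 + 2·1.5 + 2·0 + 2·(-0.5) + 0] = 1.5.

1.5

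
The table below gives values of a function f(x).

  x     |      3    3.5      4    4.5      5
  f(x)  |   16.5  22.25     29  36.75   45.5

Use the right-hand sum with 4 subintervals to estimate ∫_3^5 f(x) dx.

66.75

Δx = 0.5.
Sum = 0.5·[22.25 + 29 + 36.75 + 45.5] = 66.75.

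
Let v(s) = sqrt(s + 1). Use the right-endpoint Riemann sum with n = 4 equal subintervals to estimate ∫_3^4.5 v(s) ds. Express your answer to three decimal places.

Δs = (4.5 − 3)/4 = 0.375.
Right endpoints: 3.375, 3.75, 4.125, 4.5.
v(3.375) ≈ 2.092, v(3.75) ≈ 2.179, v(4.125) ≈ 2.264, v(4.5) ≈ 2.345.
Sum = Δs · [v(3.375) + v(3.75) + v(4.125) + v(4.5)].
Sum ≈ 3.330.

3.330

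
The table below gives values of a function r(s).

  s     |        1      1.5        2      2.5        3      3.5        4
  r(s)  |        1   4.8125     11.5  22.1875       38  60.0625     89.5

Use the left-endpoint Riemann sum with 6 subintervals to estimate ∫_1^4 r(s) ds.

Δs = 0.5.
Sum = 0.5·[1 + 4.8125 + 11.5 + 22.1875 + 38 + 60.0625] = 68.78125.

68.78125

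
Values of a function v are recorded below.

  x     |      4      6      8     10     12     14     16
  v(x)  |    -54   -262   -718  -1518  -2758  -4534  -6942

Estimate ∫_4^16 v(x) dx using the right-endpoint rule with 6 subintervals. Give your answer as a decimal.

Δx = 2.
Sum = 2·[(-262) + (-718) + (-1518) + (-2758) + (-4534) + (-6942)] = -33464.

-33464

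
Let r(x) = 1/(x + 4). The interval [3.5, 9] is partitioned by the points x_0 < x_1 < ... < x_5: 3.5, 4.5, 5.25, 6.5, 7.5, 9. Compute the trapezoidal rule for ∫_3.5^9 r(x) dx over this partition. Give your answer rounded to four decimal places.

0.5512

Subinterval widths: 1, 0.75, 1.25, 1, 1.5.
r(3.5) = 2/15, r(4.5) = 2/17, r(5.25) = 4/37, r(6.5) = 2/21, r(7.5) = 2/23, r(9) = 1/13.
On each subinterval the trapezoid contributes (Δx_i/2)·[r(x_{i-1}) + r(x_i)].
Sum ≈ 0.5512.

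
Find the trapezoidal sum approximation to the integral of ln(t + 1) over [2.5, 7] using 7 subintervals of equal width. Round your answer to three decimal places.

Δt = (7 − 2.5)/7 = 9/14.
f(2.5) ≈ 1.253, f(22/7) ≈ 1.421, f(53/14) ≈ 1.566, f(31/7) ≈ 1.692, f(71/14) ≈ 1.804, f(40/7) ≈ 1.904, f(89/14) ≈ 1.996, f(7) ≈ 2.079.
T_7 = (Δt/2)·[f(t_0) + 2f(t_1) + ... + 2f(t_{6}) + f(t_7)].
Sum ≈ 7.745.

7.745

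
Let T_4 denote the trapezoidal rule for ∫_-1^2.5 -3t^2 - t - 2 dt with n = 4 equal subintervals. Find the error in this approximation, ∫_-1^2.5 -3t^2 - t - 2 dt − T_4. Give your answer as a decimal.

Exact integral: ∫_-1^2.5 f(t) dt = -26.25.
T_4 = -27.58984375.
Error = -26.25 − (-27.58984375) = 1.33984375.

1.33984375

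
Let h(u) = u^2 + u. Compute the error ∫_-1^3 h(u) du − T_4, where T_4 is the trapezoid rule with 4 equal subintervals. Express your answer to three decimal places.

-0.667

Exact integral: ∫_-1^3 h(u) du ≈ 13.33333.
T_4 = 14.
Error ≈ 13.33333 − 14 ≈ -0.667.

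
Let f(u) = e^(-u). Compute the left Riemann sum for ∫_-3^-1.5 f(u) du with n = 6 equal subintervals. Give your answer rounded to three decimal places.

Δu = (-1.5 − (-3))/6 = 0.25.
Left endpoints: -3, -2.75, -2.5, -2.25, -2, -1.75.
f(-3) ≈ 20.086, f(-2.75) ≈ 15.643, f(-2.5) ≈ 12.182, f(-2.25) ≈ 9.488, f(-2) ≈ 7.389, f(-1.75) ≈ 5.755.
Sum = Δu · [f(-3) + f(-2.75) + f(-2.5) + ...].
Sum ≈ 17.636.

17.636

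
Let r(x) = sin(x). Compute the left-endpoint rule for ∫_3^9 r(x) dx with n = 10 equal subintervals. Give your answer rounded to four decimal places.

-0.1578

Δx = (9 − 3)/10 = 0.6.
Left endpoints: 3, 3.6, 4.2, 4.8, 5.4, 6, 6.6, 7.2, 7.8, 8.4.
r(3) ≈ 0.1411, r(3.6) ≈ -0.4425, r(4.2) ≈ -0.8716, r(4.8) ≈ -0.9962, r(5.4) ≈ -0.7728, r(6) ≈ -0.2794, r(6.6) ≈ 0.3115, r(7.2) ≈ 0.7937, r(7.8) ≈ 0.9985, r(8.4) ≈ 0.8546.
Sum = Δx · [r(3) + r(3.6) + r(4.2) + ...].
Sum ≈ -0.1578.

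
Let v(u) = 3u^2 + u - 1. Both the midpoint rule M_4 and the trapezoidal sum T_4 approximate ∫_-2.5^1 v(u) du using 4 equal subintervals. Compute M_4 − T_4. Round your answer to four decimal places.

M_4 ≈ 9.830078.
T_4 = 11.83984375.
M_4 − T_4 ≈ -2.0098.

-2.0098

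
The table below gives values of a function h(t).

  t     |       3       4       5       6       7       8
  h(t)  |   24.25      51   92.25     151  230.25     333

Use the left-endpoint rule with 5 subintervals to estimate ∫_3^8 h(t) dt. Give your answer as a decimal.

Δt = 1.
Sum = 1·[24.25 + 51 + 92.25 + 151 + 230.25] = 548.75.

548.75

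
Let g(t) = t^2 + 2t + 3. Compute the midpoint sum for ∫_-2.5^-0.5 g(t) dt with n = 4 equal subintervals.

Δt = (-0.5 − (-2.5))/4 = 0.5.
Midpoints: -2.25, -1.75, -1.25, -0.75.
g(-2.25) = 3.5625, g(-1.75) = 2.5625, g(-1.25) = 2.0625, g(-0.75) = 2.0625.
Sum = Δt · [g(-2.25) + g(-1.75) + g(-1.25) + g(-0.75)].
Sum = 5.125.

5.125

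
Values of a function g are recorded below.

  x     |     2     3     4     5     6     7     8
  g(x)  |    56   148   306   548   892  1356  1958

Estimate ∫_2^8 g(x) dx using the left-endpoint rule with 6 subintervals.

3306

Δx = 1.
Sum = 1·[56 + 148 + 306 + 548 + 892 + 1356] = 3306.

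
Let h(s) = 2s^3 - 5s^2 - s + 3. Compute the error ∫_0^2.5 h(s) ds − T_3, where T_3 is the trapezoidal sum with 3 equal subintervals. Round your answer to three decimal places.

Exact integral: ∫_0^2.5 h(s) ds ≈ -2.13542.
T_3 ≈ -1.41204.
Error ≈ -2.13542 − (-1.41204) ≈ -0.723.

-0.723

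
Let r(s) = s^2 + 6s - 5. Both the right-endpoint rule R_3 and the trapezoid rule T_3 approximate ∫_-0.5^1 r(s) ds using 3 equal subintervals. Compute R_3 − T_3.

R_3 = -2.375.
T_3 = -4.8125.
R_3 − T_3 = 2.4375.

2.4375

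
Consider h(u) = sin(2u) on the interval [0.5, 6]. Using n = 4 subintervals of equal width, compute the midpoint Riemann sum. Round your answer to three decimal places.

-0.213

Δu = (6 − 0.5)/4 = 1.375.
Midpoints: 1.1875, 2.5625, 3.9375, 5.3125.
h(1.1875) ≈ 0.694, h(2.5625) ≈ -0.916, h(3.9375) ≈ 1.000, h(5.3125) ≈ -0.932.
Sum = Δu · [h(1.1875) + h(2.5625) + h(3.9375) + h(5.3125)].
Sum ≈ -0.213.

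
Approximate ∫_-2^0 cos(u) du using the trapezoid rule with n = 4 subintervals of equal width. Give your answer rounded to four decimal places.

0.8903

Δu = (0 − (-2))/4 = 0.5.
f(-2) ≈ -0.4161, f(-1.5) ≈ 0.0707, f(-1) ≈ 0.5403, f(-0.5) ≈ 0.8776, f(0) ≈ 1.0000.
T_4 = (Δu/2)·[f(u_0) + 2f(u_1) + 2f(u_2) + 2f(u_3) + f(u_4)].
Sum ≈ 0.8903.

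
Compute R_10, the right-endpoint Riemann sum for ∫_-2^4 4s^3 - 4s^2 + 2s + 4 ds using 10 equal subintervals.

Δs = (4 − (-2))/10 = 0.6.
Right endpoints: -1.4, -0.8, -0.2, 0.4, 1, 1.6, 2.2, 2.8, 3.4, 4.
f(-1.4) = -17.616, f(-0.8) = -2.208, f(-0.2) = 3.408, f(0.4) = 4.416, f(1) = 6, f(1.6) = 13.344, f(2.2) = 31.632, f(2.8) = 66.048, f(3.4) = 121.776, f(4) = 204.
Sum = Δs · [f(-1.4) + f(-0.8) + f(-0.2) + ...].
Sum = 258.48.

258.48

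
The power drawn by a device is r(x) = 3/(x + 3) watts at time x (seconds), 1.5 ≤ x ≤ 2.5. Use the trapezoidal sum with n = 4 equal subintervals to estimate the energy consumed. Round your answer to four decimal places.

Δx = (2.5 − 1.5)/4 = 0.25.
r(1.5) = 2/3, r(1.75) = 12/19, r(2) = 0.6, r(2.25) = 4/7, r(2.5) = 6/11.
T_4 = (Δx/2)·[r(x_0) + 2r(x_1) + 2r(x_2) + 2r(x_3) + r(x_4)].
Sum ≈ 0.6023.

0.6023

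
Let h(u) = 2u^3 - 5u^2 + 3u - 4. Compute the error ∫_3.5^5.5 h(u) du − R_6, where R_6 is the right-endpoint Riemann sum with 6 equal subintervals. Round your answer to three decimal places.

-27.981

Exact integral: ∫_3.5^5.5 h(u) du ≈ 195.66667.
R_6 ≈ 223.64815.
Error ≈ 195.66667 − 223.64815 ≈ -27.981.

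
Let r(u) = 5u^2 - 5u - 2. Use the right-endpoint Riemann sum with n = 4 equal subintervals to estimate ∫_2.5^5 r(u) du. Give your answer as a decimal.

156.62109375

Δu = (5 − 2.5)/4 = 0.625.
Right endpoints: 3.125, 3.75, 4.375, 5.
r(3.125) = 31.203125, r(3.75) = 49.5625, r(4.375) = 71.828125, r(5) = 98.
Sum = Δu · [r(3.125) + r(3.75) + r(4.375) + r(5)].
Sum = 156.62109375.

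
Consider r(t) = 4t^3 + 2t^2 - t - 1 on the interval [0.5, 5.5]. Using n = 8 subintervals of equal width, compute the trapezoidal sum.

1018.203125

Δt = (5.5 − 0.5)/8 = 0.625.
r(0.5) = -0.5, r(1.125) = 6.1015625, r(1.75) = 24.8125, r(2.375) = 61.4921875, r(3) = 122, r(3.625) = 212.1953125, r(4.25) = 337.9375, r(4.875) = 505.0859375, r(5.5) = 719.5.
T_8 = (Δt/2)·[r(t_0) + 2r(t_1) + ... + 2r(t_{7}) + r(t_8)].
Sum = 1018.203125.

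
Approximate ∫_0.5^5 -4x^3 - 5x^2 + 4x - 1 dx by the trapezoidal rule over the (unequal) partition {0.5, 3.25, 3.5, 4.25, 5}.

-891.375

Subinterval widths: 2.75, 0.25, 0.75, 0.75.
f(0.5) = -0.75, f(3.25) = -178.125, f(3.5) = -219.75, f(4.25) = -381.375, f(5) = -606.
On each subinterval the trapezoid contributes (Δx_i/2)·[f(x_{i-1}) + f(x_i)].
Sum = -891.375.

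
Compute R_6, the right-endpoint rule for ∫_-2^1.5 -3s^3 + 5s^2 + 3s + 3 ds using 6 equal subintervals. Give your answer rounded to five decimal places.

27.03284

Δs = (1.5 − (-2))/6 = 7/12.
Right endpoints: -17/12, -5/6, -0.25, 1/3, 11/12, 1.5.
f(-17/12) = 9973/576, f(-5/6) = 137/24, f(-0.25) = 2.609375, f(1/3) = 40/9, f(11/12) = 7.640625, f(1.5) = 8.625.
Sum = Δs · [f(-17/12) + f(-5/6) + f(-0.25) + ...].
Sum ≈ 27.03284.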